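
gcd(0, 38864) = 38864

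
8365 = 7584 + 781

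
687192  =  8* 85899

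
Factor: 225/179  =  3^2*5^2*179^(  -  1 ) 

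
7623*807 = 6151761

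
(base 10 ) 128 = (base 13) 9b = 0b10000000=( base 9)152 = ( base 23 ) 5d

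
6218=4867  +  1351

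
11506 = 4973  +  6533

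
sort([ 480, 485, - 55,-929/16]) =[- 929/16,  -  55 , 480, 485 ]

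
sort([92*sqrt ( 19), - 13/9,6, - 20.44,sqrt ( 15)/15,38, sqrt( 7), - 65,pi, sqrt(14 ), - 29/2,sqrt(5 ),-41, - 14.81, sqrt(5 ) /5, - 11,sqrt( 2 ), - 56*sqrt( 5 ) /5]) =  [ - 65,-41, - 56*sqrt( 5 )/5, - 20.44, - 14.81, - 29/2, - 11, - 13/9,  sqrt(15 ) /15, sqrt( 5)/5, sqrt( 2 ),sqrt (5),  sqrt (7 ), pi, sqrt( 14), 6,38, 92*sqrt(19 ) ]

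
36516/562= 64 + 274/281  =  64.98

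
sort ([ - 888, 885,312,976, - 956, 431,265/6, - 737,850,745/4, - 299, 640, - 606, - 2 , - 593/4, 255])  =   [ - 956, - 888, - 737 , - 606, - 299, - 593/4 , - 2, 265/6, 745/4, 255,312,  431,640,  850, 885, 976]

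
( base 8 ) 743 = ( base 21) 120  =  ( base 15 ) 223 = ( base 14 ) 267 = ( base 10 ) 483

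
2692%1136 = 420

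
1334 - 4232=- 2898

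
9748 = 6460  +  3288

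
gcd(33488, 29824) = 16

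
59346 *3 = 178038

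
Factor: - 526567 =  - 613^1*859^1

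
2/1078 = 1/539  =  0.00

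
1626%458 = 252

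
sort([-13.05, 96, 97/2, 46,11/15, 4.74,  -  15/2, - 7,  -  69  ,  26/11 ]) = [-69 , - 13.05,  -  15/2, - 7, 11/15, 26/11,4.74, 46, 97/2, 96]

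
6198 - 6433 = - 235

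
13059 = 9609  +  3450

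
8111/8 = 8111/8 = 1013.88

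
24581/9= 2731+ 2/9 = 2731.22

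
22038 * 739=16286082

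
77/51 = 77/51 = 1.51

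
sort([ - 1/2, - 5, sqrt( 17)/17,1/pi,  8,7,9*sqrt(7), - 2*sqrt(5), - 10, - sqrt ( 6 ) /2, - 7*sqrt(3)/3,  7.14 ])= [ - 10, - 5, - 2*sqrt( 5), - 7*sqrt(3)/3, - sqrt( 6)/2, -1/2,sqrt( 17) /17,1/pi, 7,7.14,8, 9*sqrt(7)] 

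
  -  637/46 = -14 + 7/46 = - 13.85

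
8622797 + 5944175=14566972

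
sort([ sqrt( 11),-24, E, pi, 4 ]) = [  -  24, E, pi , sqrt( 11 ), 4]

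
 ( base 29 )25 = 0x3F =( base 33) 1U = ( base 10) 63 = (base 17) 3c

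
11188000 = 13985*800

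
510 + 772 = 1282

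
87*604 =52548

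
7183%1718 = 311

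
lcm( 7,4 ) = 28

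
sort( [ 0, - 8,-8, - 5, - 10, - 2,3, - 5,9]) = [-10, - 8, - 8,-5,  -  5, - 2,0, 3,9 ]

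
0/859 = 0 = 0.00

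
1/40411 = 1/40411 = 0.00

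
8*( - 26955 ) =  - 215640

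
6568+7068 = 13636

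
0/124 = 0= 0.00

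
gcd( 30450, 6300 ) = 1050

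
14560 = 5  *2912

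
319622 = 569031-249409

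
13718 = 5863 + 7855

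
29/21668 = 29/21668=0.00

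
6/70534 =3/35267 = 0.00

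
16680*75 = 1251000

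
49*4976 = 243824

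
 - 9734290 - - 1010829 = - 8723461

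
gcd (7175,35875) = 7175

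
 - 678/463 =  - 2 + 248/463 = - 1.46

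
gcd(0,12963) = 12963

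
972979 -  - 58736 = 1031715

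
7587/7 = 7587/7 = 1083.86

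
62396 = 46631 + 15765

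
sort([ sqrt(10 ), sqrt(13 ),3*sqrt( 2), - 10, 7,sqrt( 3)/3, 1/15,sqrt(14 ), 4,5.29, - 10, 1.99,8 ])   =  [ - 10, - 10, 1/15,sqrt( 3)/3, 1.99, sqrt( 10),sqrt(13 ), sqrt( 14), 4, 3*sqrt( 2), 5.29,7, 8]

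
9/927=1/103=0.01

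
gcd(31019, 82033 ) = 1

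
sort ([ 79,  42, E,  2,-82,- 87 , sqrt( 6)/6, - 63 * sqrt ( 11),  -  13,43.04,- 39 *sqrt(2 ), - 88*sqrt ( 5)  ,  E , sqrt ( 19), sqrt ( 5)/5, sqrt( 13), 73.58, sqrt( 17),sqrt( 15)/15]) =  [- 63*sqrt( 11), - 88 * sqrt( 5), - 87, - 82,- 39 * sqrt(2 ), - 13, sqrt( 15 )/15, sqrt( 6)/6,  sqrt(5)/5, 2,E, E, sqrt(13) , sqrt (17 ), sqrt( 19),42, 43.04,  73.58, 79]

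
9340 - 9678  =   - 338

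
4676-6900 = - 2224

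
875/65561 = 875/65561 = 0.01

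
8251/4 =8251/4 = 2062.75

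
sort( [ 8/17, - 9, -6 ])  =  [ - 9, - 6 , 8/17]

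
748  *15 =11220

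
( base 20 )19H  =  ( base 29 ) kh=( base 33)I3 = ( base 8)1125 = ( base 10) 597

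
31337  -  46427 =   -  15090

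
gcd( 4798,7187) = 1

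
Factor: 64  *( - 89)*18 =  - 102528 = - 2^7*3^2 * 89^1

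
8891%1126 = 1009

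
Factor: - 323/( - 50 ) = 2^( - 1)*5^( - 2 )* 17^1* 19^1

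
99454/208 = 478 + 15/104 = 478.14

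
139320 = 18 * 7740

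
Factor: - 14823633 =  - 3^1*11^1 *449201^1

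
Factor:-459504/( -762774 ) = 76584/127129  =  2^3*3^1*19^( -1) * 3191^1 * 6691^(-1)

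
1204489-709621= 494868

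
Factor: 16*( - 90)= - 1440 = - 2^5*3^2*5^1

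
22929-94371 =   -  71442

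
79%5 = 4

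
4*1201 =4804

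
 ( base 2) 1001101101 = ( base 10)621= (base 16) 26d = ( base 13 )38a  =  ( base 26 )NN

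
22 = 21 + 1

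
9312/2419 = 3 + 2055/2419 = 3.85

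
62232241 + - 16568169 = 45664072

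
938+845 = 1783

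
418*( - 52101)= -21778218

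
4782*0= 0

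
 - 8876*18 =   -  159768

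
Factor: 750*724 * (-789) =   -  428427000 = -  2^3*3^2 * 5^3*181^1 * 263^1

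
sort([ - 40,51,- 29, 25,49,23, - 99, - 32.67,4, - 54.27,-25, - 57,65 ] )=[ - 99, - 57, - 54.27,-40,  -  32.67, - 29 , - 25,4,23, 25,  49,51,65]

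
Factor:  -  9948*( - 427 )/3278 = 2123898/1639=2^1 * 3^1 * 7^1 *11^( - 1) *61^1*149^( -1)*829^1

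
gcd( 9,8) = 1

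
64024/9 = 64024/9 =7113.78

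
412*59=24308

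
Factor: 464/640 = 29/40 = 2^( - 3) *5^ (-1 )*29^1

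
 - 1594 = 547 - 2141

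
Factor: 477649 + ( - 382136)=11^1*19^1*457^1 = 95513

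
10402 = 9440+962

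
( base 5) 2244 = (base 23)e2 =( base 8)504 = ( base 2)101000100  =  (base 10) 324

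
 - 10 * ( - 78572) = 785720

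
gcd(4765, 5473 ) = 1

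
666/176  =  333/88  =  3.78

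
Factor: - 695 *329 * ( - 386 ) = 2^1*5^1*7^1*47^1*139^1*193^1= 88260830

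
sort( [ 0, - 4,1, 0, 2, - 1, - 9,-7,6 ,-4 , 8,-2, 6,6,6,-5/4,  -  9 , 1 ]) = [ - 9,-9, - 7 ,-4,-4,-2, - 5/4, - 1 , 0,0,1, 1,  2,  6, 6, 6,6 , 8 ]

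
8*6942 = 55536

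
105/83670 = 7/5578 = 0.00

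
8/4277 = 8/4277 = 0.00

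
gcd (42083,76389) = 1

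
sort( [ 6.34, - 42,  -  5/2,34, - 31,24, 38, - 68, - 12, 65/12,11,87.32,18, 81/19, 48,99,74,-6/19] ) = [ - 68,  -  42,  -  31, - 12,- 5/2, - 6/19, 81/19,65/12,6.34, 11, 18, 24,34,38,48, 74,87.32,99]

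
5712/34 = 168 = 168.00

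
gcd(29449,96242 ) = 1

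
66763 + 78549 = 145312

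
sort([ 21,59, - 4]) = [  -  4,21, 59 ]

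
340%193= 147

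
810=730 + 80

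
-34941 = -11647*3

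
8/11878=4/5939 = 0.00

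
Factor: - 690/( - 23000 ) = 3/100 = 2^( - 2 )*3^1*5^( - 2) 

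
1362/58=681/29 = 23.48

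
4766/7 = 4766/7 = 680.86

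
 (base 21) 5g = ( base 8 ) 171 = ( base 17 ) 72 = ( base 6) 321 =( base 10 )121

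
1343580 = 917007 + 426573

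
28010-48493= -20483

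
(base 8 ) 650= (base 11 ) 356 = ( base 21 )K4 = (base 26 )g8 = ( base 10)424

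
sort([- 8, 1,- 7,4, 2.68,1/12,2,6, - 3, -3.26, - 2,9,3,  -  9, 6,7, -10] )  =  [ - 10, - 9, - 8,- 7,  -  3.26,  -  3, - 2,1/12, 1,2, 2.68, 3,4,6,6,7,9]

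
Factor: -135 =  - 3^3*5^1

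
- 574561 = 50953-625514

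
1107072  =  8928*124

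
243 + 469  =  712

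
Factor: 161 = 7^1*23^1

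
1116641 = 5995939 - 4879298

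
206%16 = 14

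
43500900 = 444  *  97975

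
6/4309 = 6/4309 = 0.00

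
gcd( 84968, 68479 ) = 1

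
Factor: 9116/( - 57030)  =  -4558/28515 = - 2^1*3^( - 1)*5^(-1 )*43^1*53^1*1901^ ( - 1 )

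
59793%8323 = 1532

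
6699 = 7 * 957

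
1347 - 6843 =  - 5496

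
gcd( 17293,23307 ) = 1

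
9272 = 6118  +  3154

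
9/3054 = 3/1018 = 0.00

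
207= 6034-5827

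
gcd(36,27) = 9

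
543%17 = 16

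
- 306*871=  - 266526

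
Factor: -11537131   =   - 1831^1*6301^1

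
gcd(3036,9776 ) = 4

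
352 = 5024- 4672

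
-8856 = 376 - 9232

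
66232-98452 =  - 32220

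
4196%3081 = 1115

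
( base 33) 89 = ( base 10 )273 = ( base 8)421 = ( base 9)333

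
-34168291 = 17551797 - 51720088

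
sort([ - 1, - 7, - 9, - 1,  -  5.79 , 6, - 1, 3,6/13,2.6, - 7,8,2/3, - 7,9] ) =[- 9, - 7,-7, - 7, - 5.79, - 1,-1,  -  1,6/13, 2/3,2.6,3, 6,8,  9]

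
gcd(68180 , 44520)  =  140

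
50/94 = 25/47   =  0.53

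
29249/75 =29249/75 = 389.99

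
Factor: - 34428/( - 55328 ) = 2^( - 3 )*3^1*7^( - 1)*13^(-1 )*151^1 = 453/728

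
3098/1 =3098 =3098.00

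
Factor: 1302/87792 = 2^( - 3 )*7^1 * 59^( - 1) = 7/472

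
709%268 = 173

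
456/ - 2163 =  - 152/721  =  -0.21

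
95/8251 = 95/8251 = 0.01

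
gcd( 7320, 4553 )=1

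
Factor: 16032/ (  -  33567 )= - 2^5 * 67^( - 1) = - 32/67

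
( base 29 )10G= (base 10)857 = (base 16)359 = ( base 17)2G7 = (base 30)sh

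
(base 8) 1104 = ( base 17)202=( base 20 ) 190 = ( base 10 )580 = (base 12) 404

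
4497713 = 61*73733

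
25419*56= 1423464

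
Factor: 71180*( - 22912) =- 1630876160 = - 2^9*5^1*179^1*3559^1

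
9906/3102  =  3+ 100/517 = 3.19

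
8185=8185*1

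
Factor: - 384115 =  - 5^1*17^1*4519^1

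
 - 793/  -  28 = 793/28 = 28.32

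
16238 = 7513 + 8725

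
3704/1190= 3 + 67/595 = 3.11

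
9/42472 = 9/42472 = 0.00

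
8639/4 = 8639/4 = 2159.75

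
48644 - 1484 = 47160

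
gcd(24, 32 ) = 8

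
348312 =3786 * 92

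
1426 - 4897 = - 3471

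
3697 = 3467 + 230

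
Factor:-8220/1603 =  - 2^2*3^1*5^1*7^( - 1)*137^1 * 229^( - 1)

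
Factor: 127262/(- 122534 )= - 323/311=- 17^1*19^1 * 311^( - 1 )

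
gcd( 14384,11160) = 248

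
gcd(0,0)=0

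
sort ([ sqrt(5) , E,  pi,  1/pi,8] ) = [1/pi,sqrt(5),  E,pi, 8]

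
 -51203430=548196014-599399444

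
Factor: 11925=3^2*5^2*53^1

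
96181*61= 5867041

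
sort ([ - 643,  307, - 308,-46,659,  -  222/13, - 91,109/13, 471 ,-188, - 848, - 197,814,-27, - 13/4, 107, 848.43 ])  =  [-848,-643,-308, - 197, - 188,-91, -46,-27,-222/13,  -  13/4, 109/13 , 107,  307, 471, 659, 814 , 848.43]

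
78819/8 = 78819/8 = 9852.38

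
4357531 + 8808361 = 13165892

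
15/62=15/62  =  0.24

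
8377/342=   8377/342 = 24.49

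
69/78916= 69/78916=0.00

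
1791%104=23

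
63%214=63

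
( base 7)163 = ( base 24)3m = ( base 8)136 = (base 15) 64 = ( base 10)94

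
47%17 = 13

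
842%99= 50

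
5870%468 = 254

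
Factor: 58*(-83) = - 4814 = -2^1*29^1*83^1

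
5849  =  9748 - 3899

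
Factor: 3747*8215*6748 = 207714270540 = 2^2*3^1*5^1*7^1*31^1*53^1*241^1*1249^1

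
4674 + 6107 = 10781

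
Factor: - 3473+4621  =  1148 = 2^2 * 7^1 * 41^1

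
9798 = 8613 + 1185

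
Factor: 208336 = 2^4*29^1* 449^1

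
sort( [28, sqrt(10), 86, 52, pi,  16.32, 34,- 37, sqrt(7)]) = [ - 37,sqrt( 7 ), pi , sqrt( 10),16.32, 28,34,52, 86] 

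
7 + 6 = 13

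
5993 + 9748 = 15741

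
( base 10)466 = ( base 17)1A7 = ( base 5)3331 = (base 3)122021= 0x1D2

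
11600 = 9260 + 2340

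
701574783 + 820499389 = 1522074172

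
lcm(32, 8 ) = 32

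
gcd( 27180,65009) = 1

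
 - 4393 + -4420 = -8813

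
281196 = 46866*6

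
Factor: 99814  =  2^1*11^1*13^1*349^1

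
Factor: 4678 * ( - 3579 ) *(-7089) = 118688022018 = 2^1 * 3^2 * 17^1*139^1*1193^1*2339^1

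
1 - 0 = 1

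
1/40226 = 1/40226 = 0.00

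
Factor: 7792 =2^4*487^1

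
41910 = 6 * 6985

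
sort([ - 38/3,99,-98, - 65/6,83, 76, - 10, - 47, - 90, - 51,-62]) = [ - 98,-90, - 62,  -  51,- 47,  -  38/3,  -  65/6 , - 10, 76,83, 99]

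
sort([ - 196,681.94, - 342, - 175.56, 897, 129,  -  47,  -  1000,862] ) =[ - 1000,  -  342,-196, - 175.56, -47, 129, 681.94,  862 , 897]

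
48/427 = 48/427 = 0.11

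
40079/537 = 40079/537 = 74.64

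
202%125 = 77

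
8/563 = 8/563 = 0.01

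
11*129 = 1419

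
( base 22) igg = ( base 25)ed5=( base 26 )db6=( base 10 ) 9080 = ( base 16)2378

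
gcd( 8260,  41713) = 413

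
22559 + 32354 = 54913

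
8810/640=13+49/64 = 13.77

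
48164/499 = 96 + 260/499= 96.52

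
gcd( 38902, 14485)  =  1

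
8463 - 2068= 6395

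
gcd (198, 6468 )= 66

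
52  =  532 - 480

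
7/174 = 7/174 = 0.04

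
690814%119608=92774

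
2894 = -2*( - 1447 )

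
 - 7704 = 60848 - 68552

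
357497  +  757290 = 1114787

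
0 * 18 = 0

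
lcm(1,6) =6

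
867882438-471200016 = 396682422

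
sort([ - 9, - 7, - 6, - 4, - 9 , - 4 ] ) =[  -  9,-9,-7, - 6, - 4, - 4]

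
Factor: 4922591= 37^1*233^1*571^1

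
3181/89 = 35 + 66/89  =  35.74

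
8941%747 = 724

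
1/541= 1/541 = 0.00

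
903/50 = 18  +  3/50 = 18.06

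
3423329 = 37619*91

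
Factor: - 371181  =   - 3^1*123727^1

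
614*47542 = 29190788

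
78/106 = 39/53 = 0.74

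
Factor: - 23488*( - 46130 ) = 1083501440 = 2^7*5^1 * 7^1*367^1*659^1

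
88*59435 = 5230280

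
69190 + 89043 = 158233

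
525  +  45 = 570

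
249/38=6 +21/38= 6.55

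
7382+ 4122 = 11504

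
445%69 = 31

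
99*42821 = 4239279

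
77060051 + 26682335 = 103742386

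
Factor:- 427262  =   - 2^1*11^1*19421^1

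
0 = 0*( - 7016 ) 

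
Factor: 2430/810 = 3^1  =  3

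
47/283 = 47/283 = 0.17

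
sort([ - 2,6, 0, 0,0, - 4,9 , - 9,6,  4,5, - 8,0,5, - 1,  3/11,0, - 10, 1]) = [ - 10, - 9 , - 8, - 4 , - 2, - 1,0,0, 0, 0,0,3/11,1,  4 , 5,5,6  ,  6, 9 ]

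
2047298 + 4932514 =6979812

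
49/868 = 7/124 = 0.06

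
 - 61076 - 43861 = - 104937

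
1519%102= 91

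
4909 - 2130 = 2779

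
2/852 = 1/426 = 0.00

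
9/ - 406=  - 1 + 397/406 = - 0.02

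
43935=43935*1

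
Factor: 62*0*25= 0^1= 0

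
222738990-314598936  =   - 91859946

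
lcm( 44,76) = 836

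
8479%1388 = 151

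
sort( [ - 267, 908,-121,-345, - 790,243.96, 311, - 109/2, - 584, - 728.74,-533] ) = [ - 790, - 728.74,- 584, - 533,-345, - 267, - 121,  -  109/2, 243.96,311, 908] 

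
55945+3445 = 59390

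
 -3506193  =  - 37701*93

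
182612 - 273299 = - 90687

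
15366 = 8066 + 7300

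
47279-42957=4322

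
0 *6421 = 0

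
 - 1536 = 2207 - 3743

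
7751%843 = 164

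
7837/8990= 7837/8990= 0.87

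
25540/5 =5108 = 5108.00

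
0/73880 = 0 = 0.00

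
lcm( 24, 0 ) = 0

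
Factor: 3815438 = 2^1*11^1*173429^1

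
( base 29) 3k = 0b1101011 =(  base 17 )65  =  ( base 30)3h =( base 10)107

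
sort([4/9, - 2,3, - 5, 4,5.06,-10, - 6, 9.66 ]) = [ - 10, - 6, - 5, - 2, 4/9,  3,4,5.06,9.66]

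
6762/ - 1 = - 6762 + 0/1 = - 6762.00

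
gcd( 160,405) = 5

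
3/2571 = 1/857 = 0.00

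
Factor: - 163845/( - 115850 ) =99/70 = 2^ ( - 1)*3^2*5^( - 1)*7^(-1 )*11^1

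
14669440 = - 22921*( - 640 )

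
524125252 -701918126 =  - 177792874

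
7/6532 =7/6532 = 0.00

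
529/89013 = 529/89013 = 0.01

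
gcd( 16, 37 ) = 1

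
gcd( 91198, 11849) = 1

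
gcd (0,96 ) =96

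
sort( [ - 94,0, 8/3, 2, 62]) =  [ - 94, 0 , 2,8/3, 62] 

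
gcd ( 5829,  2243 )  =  1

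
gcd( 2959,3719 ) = 1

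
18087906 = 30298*597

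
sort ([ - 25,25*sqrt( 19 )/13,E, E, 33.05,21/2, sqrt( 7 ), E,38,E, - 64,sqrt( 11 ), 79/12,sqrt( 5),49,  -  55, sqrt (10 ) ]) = [ - 64, - 55, - 25,sqrt( 5 ),sqrt(7 ), E,E, E,  E,sqrt( 10),sqrt(11 ),79/12, 25 * sqrt(19)/13, 21/2 , 33.05,38, 49] 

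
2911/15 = 194+1/15  =  194.07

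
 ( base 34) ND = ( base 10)795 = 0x31b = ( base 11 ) 663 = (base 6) 3403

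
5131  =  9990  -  4859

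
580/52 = 145/13 = 11.15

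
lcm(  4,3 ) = 12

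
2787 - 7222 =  - 4435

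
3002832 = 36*83412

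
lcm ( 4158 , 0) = 0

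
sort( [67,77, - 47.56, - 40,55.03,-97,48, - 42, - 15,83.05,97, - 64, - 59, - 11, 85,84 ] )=[ - 97,  -  64, -59, - 47.56,- 42,-40, - 15,  -  11,48,55.03,  67,77 , 83.05,84,85,97 ]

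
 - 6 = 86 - 92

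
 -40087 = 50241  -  90328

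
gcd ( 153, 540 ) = 9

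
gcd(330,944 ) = 2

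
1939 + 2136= 4075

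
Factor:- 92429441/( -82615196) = 2^(  -  2 )*13^1*37^1 * 192161^1*20653799^(-1 )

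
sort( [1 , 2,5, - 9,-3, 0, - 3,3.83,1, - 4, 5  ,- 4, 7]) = [  -  9,  -  4, -4, - 3 , - 3,0, 1,1,2, 3.83,5,  5, 7] 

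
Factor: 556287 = 3^1*185429^1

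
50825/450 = 112 + 17/18 = 112.94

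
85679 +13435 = 99114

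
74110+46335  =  120445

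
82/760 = 41/380 = 0.11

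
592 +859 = 1451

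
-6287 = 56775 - 63062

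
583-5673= - 5090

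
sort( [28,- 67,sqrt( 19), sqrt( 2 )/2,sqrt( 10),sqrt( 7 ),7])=[ - 67, sqrt(2)/2,  sqrt( 7) , sqrt( 10),  sqrt( 19),7,  28 ] 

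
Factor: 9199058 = 2^1*11^1 * 257^1*  1627^1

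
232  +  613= 845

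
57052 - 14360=42692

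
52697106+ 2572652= 55269758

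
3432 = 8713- 5281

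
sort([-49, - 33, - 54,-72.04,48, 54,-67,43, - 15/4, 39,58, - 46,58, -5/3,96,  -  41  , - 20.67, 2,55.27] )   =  [ - 72.04,-67,-54,-49,-46,-41 ,-33,-20.67, - 15/4, - 5/3,2,39, 43,48, 54,  55.27, 58, 58, 96] 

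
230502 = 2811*82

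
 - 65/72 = -65/72 = - 0.90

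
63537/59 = 1076  +  53/59 = 1076.90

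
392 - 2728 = -2336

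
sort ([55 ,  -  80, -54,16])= [  -  80,-54, 16, 55]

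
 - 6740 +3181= - 3559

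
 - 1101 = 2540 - 3641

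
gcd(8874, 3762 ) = 18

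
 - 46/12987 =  - 46/12987 = - 0.00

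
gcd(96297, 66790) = 1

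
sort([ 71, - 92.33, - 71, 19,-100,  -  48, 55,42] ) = [-100, - 92.33,-71,  -  48,19,42,55, 71]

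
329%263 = 66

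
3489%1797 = 1692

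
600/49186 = 300/24593 = 0.01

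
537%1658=537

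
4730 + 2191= 6921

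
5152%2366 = 420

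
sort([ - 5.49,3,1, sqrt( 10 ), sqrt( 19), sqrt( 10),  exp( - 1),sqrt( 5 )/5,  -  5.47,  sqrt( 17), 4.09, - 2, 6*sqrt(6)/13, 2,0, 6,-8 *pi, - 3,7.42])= [ -8*pi, - 5.49, - 5.47, - 3, - 2,0, exp( - 1), sqrt( 5 )/5, 1, 6*sqrt( 6 )/13, 2,3, sqrt( 10), sqrt( 10), 4.09, sqrt(17),sqrt( 19), 6,7.42 ] 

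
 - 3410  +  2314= - 1096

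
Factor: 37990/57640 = 2^(-2)*11^( - 1)*29^1 =29/44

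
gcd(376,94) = 94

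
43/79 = 43/79 = 0.54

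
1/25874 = 1/25874 = 0.00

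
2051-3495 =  - 1444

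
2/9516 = 1/4758 = 0.00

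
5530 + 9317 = 14847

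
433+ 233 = 666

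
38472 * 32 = 1231104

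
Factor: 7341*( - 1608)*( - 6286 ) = 2^4* 3^2*7^1*67^1*449^1*2447^1 = 74202005808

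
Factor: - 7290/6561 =  -  10/9= - 2^1*3^( - 2)*5^1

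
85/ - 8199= - 85/8199 = -  0.01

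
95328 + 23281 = 118609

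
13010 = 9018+3992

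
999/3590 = 999/3590= 0.28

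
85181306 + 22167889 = 107349195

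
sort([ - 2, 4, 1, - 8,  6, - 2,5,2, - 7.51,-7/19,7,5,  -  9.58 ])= [ - 9.58, - 8, - 7.51, - 2, - 2 , - 7/19, 1 , 2, 4, 5,  5, 6,7] 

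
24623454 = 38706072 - 14082618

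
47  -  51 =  - 4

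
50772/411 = 123 + 73/137 = 123.53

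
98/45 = 98/45 = 2.18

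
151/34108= 151/34108 = 0.00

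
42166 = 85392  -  43226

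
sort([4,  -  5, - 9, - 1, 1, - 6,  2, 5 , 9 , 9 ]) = [-9,-6,-5, -1,1,2 , 4,  5 , 9,9]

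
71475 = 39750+31725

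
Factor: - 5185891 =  - 53^1*97847^1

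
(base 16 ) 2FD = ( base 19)225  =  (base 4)23331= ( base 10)765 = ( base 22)1ch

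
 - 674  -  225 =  - 899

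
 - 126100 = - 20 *6305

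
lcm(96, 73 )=7008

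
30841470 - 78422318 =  - 47580848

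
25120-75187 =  - 50067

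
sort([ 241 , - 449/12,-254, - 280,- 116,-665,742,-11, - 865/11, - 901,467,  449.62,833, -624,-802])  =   [ - 901, - 802, - 665,-624, - 280, - 254, - 116, - 865/11,-449/12, - 11 , 241,449.62, 467, 742,  833 ]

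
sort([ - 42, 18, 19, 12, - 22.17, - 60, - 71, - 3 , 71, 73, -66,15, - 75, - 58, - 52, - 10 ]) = [ - 75, - 71, - 66, - 60,  -  58, - 52,  -  42,-22.17, - 10, - 3, 12,15, 18, 19, 71, 73 ] 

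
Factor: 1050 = 2^1 * 3^1*5^2*7^1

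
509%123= 17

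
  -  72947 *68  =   - 4960396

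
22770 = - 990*(-23 )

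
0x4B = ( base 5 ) 300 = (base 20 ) 3F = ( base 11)69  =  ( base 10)75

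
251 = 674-423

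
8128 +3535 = 11663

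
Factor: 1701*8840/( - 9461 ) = -2^3* 3^5*5^1* 7^1*13^1*17^1*9461^( - 1) = - 15036840/9461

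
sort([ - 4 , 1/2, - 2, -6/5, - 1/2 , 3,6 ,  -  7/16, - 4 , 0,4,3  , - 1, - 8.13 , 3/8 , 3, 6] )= [- 8.13 , - 4, - 4, - 2, - 6/5,-1, - 1/2, - 7/16,0,  3/8 , 1/2,3 , 3 , 3,4, 6,6 ]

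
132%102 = 30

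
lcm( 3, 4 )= 12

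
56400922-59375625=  - 2974703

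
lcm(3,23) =69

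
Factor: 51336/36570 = 372/265 = 2^2*3^1*5^( - 1 )*  31^1*53^(-1 ) 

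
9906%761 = 13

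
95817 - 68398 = 27419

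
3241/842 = 3 + 715/842 = 3.85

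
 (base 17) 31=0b110100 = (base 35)1h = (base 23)26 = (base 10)52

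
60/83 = 60/83=0.72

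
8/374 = 4/187 = 0.02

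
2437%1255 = 1182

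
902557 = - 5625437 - -6527994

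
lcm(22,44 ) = 44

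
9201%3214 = 2773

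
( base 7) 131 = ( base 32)27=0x47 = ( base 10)71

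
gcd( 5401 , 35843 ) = 491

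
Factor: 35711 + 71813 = 2^2*26881^1 = 107524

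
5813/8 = 5813/8 = 726.62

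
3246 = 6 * 541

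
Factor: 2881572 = 2^2*3^1*240131^1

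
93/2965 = 93/2965  =  0.03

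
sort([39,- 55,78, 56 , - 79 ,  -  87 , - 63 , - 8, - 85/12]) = [ - 87  , - 79 ,-63, - 55, - 8, - 85/12, 39,56,78 ] 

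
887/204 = 4+71/204 = 4.35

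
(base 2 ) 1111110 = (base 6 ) 330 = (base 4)1332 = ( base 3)11200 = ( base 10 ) 126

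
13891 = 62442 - 48551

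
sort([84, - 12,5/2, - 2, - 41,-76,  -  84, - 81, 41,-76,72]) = [ - 84, - 81,-76, - 76, -41, - 12, - 2 , 5/2 , 41,72,84] 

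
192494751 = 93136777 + 99357974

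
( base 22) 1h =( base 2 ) 100111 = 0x27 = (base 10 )39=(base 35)14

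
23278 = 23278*1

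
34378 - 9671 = 24707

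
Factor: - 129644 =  - 2^2*32411^1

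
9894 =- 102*( - 97)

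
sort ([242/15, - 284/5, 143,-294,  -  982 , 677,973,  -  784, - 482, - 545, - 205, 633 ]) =[ -982, - 784 , - 545, - 482,  -  294,-205, - 284/5, 242/15, 143,633,677,973 ]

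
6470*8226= 53222220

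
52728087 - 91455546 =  - 38727459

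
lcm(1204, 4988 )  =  34916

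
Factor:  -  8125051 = -11^1*167^1*4423^1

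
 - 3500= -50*70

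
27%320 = 27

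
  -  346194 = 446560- 792754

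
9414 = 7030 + 2384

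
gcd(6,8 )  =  2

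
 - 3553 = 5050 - 8603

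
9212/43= 214 + 10/43=214.23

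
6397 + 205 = 6602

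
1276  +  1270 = 2546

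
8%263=8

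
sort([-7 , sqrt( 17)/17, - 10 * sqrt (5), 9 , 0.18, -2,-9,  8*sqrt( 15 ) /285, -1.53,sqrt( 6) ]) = [-10*sqrt( 5),-9,-7,-2,-1.53, 8*sqrt(15 ) /285,  0.18,sqrt(17)/17,sqrt (6),9]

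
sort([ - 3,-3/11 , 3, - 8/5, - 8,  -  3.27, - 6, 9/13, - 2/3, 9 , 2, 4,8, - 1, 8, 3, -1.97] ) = [ - 8,-6, - 3.27,  -  3, - 1.97, - 8/5,-1, - 2/3, - 3/11,  9/13,2, 3,3, 4,8, 8,9]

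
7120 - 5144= 1976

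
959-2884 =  - 1925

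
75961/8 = 75961/8 = 9495.12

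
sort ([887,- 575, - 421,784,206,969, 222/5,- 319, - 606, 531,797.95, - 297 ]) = [ - 606 ,- 575, - 421,- 319,-297, 222/5,206,531,784 , 797.95,887,969 ]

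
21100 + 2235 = 23335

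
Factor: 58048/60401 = 2^6* 11^(-1 ) * 17^(-2)*19^ (-1 )*907^1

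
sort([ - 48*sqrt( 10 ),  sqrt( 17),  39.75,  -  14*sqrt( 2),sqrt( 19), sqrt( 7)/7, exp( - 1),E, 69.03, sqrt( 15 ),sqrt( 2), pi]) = [-48*sqrt( 10),-14*sqrt(2),exp( - 1 ),sqrt( 7)/7,sqrt(2),E,pi,sqrt( 15),sqrt(17),sqrt(19),39.75, 69.03 ]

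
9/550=9/550 = 0.02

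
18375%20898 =18375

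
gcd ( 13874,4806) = 2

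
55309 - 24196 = 31113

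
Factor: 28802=2^1*14401^1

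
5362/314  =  17 + 12/157 = 17.08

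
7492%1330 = 842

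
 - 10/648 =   -  5/324  =  - 0.02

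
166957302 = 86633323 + 80323979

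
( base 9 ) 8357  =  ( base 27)8ap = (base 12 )3667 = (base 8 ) 13757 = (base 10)6127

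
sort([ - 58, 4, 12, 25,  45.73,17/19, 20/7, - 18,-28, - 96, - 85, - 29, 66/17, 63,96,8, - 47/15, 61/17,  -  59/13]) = [ - 96, - 85, - 58, - 29, - 28, - 18,  -  59/13 , - 47/15, 17/19, 20/7,61/17,66/17, 4,8, 12, 25,45.73, 63,  96]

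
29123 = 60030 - 30907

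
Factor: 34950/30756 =25/22 = 2^( - 1)*5^2*11^ ( - 1)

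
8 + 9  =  17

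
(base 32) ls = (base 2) 1010111100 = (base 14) 380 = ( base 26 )10o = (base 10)700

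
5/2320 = 1/464 = 0.00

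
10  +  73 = 83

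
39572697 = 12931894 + 26640803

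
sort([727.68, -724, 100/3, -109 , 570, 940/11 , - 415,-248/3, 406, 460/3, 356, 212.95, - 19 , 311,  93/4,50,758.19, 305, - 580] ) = [ - 724,-580,-415, - 109, - 248/3, - 19,93/4, 100/3, 50,940/11,460/3,212.95,305, 311,356, 406, 570, 727.68,758.19]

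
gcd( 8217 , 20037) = 3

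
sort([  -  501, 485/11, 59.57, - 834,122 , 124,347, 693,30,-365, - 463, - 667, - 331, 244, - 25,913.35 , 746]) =[-834 , - 667,  -  501, - 463,  -  365,-331, - 25,  30,  485/11, 59.57, 122, 124,  244, 347, 693, 746, 913.35]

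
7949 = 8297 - 348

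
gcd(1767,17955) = 57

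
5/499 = 5/499 = 0.01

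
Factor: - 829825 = -5^2*19^1  *  1747^1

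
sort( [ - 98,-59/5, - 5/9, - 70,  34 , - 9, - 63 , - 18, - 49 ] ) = [ - 98, - 70, - 63 , - 49, - 18, - 59/5,-9, - 5/9, 34 ] 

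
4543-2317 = 2226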